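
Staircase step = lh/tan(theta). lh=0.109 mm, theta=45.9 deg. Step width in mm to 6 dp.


step = 0.109 / tan(45.9) = 0.105628 mm


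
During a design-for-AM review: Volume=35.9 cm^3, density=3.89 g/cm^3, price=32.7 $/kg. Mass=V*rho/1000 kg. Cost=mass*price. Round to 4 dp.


Mass = 35.9*3.89/1000 = 0.139651 kg
Cost = 0.139651 * 32.7 = 4.5666 $


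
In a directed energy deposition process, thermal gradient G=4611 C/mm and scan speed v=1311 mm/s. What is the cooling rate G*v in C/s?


CR = 4611 * 1311 = 6045021 C/s


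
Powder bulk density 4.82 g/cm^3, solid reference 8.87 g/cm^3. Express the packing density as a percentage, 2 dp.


Packing = (4.82/8.87)*100 = 54.34 %


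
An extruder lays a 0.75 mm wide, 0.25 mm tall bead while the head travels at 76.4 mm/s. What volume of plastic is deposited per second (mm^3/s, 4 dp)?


Rate = 0.75 * 0.25 * 76.4 = 14.325 mm^3/s


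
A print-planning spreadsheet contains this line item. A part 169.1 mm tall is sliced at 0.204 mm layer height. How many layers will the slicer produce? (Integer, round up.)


Layers = ceil(169.1/0.204) = 829


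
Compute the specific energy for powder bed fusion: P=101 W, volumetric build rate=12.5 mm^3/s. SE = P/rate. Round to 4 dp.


SE = 101 / 12.5 = 8.08 J/mm^3


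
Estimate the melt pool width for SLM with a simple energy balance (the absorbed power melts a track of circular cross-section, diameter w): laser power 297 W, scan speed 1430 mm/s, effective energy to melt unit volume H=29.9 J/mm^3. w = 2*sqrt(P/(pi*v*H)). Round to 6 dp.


w = 2*sqrt(297/(pi*1430*29.9)) = 0.094044 mm


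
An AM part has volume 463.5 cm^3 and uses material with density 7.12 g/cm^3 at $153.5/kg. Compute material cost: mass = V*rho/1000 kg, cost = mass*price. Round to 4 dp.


Mass = 463.5*7.12/1000 = 3.30012 kg
Cost = 3.30012 * 153.5 = 506.5684 $


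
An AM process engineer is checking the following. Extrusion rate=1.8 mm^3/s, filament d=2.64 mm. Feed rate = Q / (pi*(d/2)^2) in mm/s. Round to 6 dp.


A = pi*(2.64/2)^2 = 5.473911
v = 1.8 / 5.473911 = 0.328833 mm/s


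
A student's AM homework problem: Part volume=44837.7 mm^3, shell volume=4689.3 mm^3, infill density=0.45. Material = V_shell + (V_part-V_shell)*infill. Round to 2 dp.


V_infill = (44837.7 - 4689.3) * 0.45 = 18066.78
V_total = 4689.3 + 18066.78 = 22756.08 mm^3


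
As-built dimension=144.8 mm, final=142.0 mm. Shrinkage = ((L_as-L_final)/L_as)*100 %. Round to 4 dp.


Shrinkage = ((144.8-142.0)/144.8)*100 = 1.9337 %


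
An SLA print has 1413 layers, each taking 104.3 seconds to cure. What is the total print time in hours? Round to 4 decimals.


t = 1413 * 104.3 / 3600 = 40.9378 hrs


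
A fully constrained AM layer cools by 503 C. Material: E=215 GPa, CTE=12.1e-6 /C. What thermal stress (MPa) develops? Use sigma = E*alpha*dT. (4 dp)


sigma = 215*1000 * 12.1e-6 * 503 = 1308.5545 MPa


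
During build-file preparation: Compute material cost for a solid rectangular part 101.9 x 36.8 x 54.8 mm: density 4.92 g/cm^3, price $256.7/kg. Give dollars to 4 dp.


V = 101.9 * 36.8 * 54.8 = 205495.616 mm^3 = 205.495616 cm^3
Mass = 205.495616 * 4.92 / 1000 = 1.01103843 kg
Cost = 1.01103843 * 256.7 = 259.5336 $


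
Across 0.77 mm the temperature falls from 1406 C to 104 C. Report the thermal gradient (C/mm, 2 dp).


G = (1406-104)/0.77 = 1690.91 C/mm


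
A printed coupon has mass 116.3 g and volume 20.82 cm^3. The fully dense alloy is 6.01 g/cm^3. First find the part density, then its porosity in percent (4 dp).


rho_part = 116.3 / 20.82 = 5.58597502 g/cm^3
Porosity = (1 - 5.58597502/6.01)*100 = 7.0553 %


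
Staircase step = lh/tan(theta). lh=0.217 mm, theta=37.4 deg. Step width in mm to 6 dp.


step = 0.217 / tan(37.4) = 0.283824 mm


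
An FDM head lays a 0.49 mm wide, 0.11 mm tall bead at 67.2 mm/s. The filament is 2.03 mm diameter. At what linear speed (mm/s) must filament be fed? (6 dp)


Q = 0.49 * 0.11 * 67.2 = 3.62208 mm^3/s
A_fil = pi*(2.03/2)^2 = 3.23654729 mm^2
v_feed = 3.62208 / 3.23654729 = 1.119119 mm/s


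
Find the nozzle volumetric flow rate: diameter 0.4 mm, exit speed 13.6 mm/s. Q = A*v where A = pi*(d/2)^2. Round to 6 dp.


A = pi*(0.4/2)^2 = 0.12566371 mm^2
Q = 0.12566371 * 13.6 = 1.709026 mm^3/s


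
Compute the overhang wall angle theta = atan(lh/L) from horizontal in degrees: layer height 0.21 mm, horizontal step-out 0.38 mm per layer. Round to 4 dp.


angle = atan(0.21/0.38) = 28.9264 degrees


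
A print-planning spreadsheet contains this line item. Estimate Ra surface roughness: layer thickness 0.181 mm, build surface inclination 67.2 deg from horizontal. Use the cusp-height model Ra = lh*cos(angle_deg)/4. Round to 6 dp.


Ra = 0.181 * cos(67.2) / 4 = 0.017535 mm


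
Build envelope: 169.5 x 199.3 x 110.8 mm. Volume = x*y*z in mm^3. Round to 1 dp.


V = 169.5 * 199.3 * 110.8 = 3742973.6 mm^3


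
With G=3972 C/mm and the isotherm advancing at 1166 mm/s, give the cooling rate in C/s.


CR = 3972 * 1166 = 4631352 C/s


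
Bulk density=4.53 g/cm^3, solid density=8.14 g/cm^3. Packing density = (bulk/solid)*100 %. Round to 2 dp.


Packing = (4.53/8.14)*100 = 55.65 %


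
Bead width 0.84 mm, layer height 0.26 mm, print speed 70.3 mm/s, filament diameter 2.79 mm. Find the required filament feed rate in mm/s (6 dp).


Q = 0.84 * 0.26 * 70.3 = 15.35352 mm^3/s
A_fil = pi*(2.79/2)^2 = 6.11361784 mm^2
v_feed = 15.35352 / 6.11361784 = 2.511364 mm/s


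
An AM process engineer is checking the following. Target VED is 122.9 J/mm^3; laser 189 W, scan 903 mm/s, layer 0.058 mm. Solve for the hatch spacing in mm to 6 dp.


h = 189 / (122.9*903*0.058) = 0.029363 mm


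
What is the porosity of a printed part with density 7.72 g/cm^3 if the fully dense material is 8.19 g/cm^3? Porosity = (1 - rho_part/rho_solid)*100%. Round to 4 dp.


Porosity = (1-7.72/8.19)*100 = 5.7387 %


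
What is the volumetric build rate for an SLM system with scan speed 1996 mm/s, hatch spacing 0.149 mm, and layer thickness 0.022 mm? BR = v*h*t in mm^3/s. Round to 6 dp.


Rate = 1996 * 0.149 * 0.022 = 6.542888 mm^3/s


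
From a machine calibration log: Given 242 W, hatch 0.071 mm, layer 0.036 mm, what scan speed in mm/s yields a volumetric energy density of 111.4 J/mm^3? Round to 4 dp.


v = 242 / (111.4*0.071*0.036) = 849.9029 mm/s


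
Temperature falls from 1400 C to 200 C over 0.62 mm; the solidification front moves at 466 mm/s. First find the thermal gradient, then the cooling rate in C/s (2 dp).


G = (1400-200)/0.62 = 1935.48387097 C/mm
CR = 1935.48387097 * 466 = 901935.48 C/s


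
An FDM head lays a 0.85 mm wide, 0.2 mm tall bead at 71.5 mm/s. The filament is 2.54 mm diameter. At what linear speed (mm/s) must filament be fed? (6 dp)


Q = 0.85 * 0.2 * 71.5 = 12.155 mm^3/s
A_fil = pi*(2.54/2)^2 = 5.06707479 mm^2
v_feed = 12.155 / 5.06707479 = 2.39882 mm/s


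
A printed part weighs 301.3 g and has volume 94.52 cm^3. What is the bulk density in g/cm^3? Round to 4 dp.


rho = 301.3 / 94.52 = 3.1877 g/cm^3


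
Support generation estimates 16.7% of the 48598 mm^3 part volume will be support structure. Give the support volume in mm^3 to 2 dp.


V_support = 48598 * 0.167 = 8115.87 mm^3


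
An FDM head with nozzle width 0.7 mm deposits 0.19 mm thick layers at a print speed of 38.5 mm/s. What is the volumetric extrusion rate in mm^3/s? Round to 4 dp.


Rate = 0.7 * 0.19 * 38.5 = 5.1205 mm^3/s


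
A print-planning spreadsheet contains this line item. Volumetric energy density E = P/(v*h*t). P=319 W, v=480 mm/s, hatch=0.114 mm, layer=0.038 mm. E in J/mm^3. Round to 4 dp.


E = 319 / (480*0.114*0.038) = 153.4126 J/mm^3


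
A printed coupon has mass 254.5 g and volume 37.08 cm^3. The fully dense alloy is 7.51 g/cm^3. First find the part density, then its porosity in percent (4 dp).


rho_part = 254.5 / 37.08 = 6.8635383 g/cm^3
Porosity = (1 - 6.8635383/7.51)*100 = 8.608 %


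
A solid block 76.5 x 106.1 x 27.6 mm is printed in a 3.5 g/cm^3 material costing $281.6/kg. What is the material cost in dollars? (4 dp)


V = 76.5 * 106.1 * 27.6 = 224019.54 mm^3 = 224.01954 cm^3
Mass = 224.01954 * 3.5 / 1000 = 0.78406839 kg
Cost = 0.78406839 * 281.6 = 220.7937 $


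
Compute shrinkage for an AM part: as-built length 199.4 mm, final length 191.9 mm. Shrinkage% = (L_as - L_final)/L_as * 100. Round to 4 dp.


Shrinkage = ((199.4-191.9)/199.4)*100 = 3.7613 %


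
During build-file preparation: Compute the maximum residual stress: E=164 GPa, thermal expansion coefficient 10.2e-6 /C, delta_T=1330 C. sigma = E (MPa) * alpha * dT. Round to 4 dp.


sigma = 164*1000 * 10.2e-6 * 1330 = 2224.824 MPa


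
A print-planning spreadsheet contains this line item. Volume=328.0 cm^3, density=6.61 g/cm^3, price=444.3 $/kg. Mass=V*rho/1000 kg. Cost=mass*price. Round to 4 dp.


Mass = 328.0*6.61/1000 = 2.16808 kg
Cost = 2.16808 * 444.3 = 963.2779 $


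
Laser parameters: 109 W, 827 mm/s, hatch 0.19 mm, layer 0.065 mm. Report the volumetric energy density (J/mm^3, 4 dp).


E = 109 / (827*0.19*0.065) = 10.6722 J/mm^3


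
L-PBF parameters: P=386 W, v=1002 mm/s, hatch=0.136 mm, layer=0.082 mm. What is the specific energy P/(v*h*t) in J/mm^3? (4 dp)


Build rate = 1002 * 0.136 * 0.082 = 11.174304 mm^3/s
SE = 386 / 11.174304 = 34.5435 J/mm^3


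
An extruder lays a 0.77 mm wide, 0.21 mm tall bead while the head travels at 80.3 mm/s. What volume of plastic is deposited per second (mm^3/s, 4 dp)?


Rate = 0.77 * 0.21 * 80.3 = 12.9845 mm^3/s


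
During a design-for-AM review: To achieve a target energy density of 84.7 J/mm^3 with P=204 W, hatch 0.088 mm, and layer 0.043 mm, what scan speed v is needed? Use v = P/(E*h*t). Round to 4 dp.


v = 204 / (84.7*0.088*0.043) = 636.4959 mm/s


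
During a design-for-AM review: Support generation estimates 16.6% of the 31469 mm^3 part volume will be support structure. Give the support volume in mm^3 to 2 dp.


V_support = 31469 * 0.166 = 5223.85 mm^3


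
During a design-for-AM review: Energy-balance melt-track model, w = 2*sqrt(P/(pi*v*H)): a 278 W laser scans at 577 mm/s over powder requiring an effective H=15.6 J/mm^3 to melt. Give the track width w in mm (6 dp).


w = 2*sqrt(278/(pi*577*15.6)) = 0.198302 mm


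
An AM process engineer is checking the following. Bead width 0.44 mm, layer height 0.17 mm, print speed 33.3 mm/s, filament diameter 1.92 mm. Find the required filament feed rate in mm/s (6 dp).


Q = 0.44 * 0.17 * 33.3 = 2.49084 mm^3/s
A_fil = pi*(1.92/2)^2 = 2.89529179 mm^2
v_feed = 2.49084 / 2.89529179 = 0.860307 mm/s


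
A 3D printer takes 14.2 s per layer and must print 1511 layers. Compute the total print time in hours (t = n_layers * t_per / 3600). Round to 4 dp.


t = 1511 * 14.2 / 3600 = 5.9601 hrs


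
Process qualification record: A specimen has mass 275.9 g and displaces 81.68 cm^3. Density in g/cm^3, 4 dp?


rho = 275.9 / 81.68 = 3.3778 g/cm^3


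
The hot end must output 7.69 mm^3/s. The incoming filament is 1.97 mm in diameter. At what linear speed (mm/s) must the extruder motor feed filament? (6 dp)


A = pi*(1.97/2)^2 = 3.048052
v = 7.69 / 3.048052 = 2.522923 mm/s


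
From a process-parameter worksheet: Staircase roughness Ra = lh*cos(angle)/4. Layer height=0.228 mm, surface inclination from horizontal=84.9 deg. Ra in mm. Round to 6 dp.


Ra = 0.228 * cos(84.9) / 4 = 0.005067 mm


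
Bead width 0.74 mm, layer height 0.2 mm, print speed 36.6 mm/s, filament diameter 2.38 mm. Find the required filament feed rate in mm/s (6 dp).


Q = 0.74 * 0.2 * 36.6 = 5.4168 mm^3/s
A_fil = pi*(2.38/2)^2 = 4.44880936 mm^2
v_feed = 5.4168 / 4.44880936 = 1.217584 mm/s


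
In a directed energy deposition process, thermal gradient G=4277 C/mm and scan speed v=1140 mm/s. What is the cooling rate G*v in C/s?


CR = 4277 * 1140 = 4875780 C/s


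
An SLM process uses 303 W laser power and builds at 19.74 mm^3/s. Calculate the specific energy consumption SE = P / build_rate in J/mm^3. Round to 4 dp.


SE = 303 / 19.74 = 15.3495 J/mm^3


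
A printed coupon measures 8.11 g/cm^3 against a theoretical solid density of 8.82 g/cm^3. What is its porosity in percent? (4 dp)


Porosity = (1-8.11/8.82)*100 = 8.0499 %


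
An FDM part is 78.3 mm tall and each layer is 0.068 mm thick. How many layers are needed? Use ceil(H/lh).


Layers = ceil(78.3/0.068) = 1152


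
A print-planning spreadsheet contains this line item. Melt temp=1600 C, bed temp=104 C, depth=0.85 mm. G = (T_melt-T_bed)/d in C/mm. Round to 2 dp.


G = (1600-104)/0.85 = 1760.0 C/mm


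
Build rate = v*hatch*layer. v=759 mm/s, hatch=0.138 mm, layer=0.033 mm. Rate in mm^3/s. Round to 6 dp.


Rate = 759 * 0.138 * 0.033 = 3.456486 mm^3/s


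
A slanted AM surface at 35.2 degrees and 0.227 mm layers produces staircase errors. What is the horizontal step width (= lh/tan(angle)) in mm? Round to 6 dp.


step = 0.227 / tan(35.2) = 0.321793 mm


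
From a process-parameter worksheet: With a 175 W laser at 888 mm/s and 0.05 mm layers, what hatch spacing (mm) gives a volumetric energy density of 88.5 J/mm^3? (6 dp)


h = 175 / (88.5*888*0.05) = 0.044536 mm


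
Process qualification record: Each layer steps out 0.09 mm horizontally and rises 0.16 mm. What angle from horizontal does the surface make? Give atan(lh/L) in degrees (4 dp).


angle = atan(0.16/0.09) = 60.6422 degrees


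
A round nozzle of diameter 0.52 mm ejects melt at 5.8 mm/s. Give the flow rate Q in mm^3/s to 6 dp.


A = pi*(0.52/2)^2 = 0.21237166 mm^2
Q = 0.21237166 * 5.8 = 1.231756 mm^3/s


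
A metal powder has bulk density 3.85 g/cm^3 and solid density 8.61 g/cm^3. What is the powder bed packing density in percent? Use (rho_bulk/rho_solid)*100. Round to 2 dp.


Packing = (3.85/8.61)*100 = 44.72 %


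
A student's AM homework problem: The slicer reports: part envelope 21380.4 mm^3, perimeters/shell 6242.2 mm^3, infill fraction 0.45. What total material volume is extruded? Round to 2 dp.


V_infill = (21380.4 - 6242.2) * 0.45 = 6812.19
V_total = 6242.2 + 6812.19 = 13054.39 mm^3


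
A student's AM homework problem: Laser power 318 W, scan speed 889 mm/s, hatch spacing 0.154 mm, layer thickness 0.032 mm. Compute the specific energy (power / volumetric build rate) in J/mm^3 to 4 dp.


Build rate = 889 * 0.154 * 0.032 = 4.380992 mm^3/s
SE = 318 / 4.380992 = 72.5863 J/mm^3


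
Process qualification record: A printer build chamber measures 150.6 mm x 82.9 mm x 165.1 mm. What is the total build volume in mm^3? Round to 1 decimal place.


V = 150.6 * 82.9 * 165.1 = 2061230.6 mm^3


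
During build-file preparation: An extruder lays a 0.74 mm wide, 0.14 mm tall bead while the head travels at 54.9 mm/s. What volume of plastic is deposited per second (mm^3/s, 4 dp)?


Rate = 0.74 * 0.14 * 54.9 = 5.6876 mm^3/s


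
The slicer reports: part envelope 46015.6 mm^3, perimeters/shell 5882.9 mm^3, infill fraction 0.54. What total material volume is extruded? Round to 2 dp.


V_infill = (46015.6 - 5882.9) * 0.54 = 21671.66
V_total = 5882.9 + 21671.66 = 27554.56 mm^3


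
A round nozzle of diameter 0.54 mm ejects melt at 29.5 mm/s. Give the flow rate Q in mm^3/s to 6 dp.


A = pi*(0.54/2)^2 = 0.2290221 mm^2
Q = 0.2290221 * 29.5 = 6.756152 mm^3/s


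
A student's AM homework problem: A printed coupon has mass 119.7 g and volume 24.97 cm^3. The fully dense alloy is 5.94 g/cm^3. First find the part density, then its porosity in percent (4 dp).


rho_part = 119.7 / 24.97 = 4.7937525 g/cm^3
Porosity = (1 - 4.7937525/5.94)*100 = 19.2971 %


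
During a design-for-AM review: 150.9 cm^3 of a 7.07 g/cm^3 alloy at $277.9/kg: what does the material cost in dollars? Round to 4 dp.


Mass = 150.9*7.07/1000 = 1.066863 kg
Cost = 1.066863 * 277.9 = 296.4812 $


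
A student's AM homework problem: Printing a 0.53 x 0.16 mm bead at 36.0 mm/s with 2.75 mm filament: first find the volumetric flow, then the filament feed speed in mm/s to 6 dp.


Q = 0.53 * 0.16 * 36.0 = 3.0528 mm^3/s
A_fil = pi*(2.75/2)^2 = 5.93957361 mm^2
v_feed = 3.0528 / 5.93957361 = 0.513976 mm/s


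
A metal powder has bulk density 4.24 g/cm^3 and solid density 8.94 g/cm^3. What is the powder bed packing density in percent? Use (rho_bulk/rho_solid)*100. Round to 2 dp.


Packing = (4.24/8.94)*100 = 47.43 %


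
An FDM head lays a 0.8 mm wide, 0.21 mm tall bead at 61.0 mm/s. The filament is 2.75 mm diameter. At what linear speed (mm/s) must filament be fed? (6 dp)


Q = 0.8 * 0.21 * 61.0 = 10.248 mm^3/s
A_fil = pi*(2.75/2)^2 = 5.93957361 mm^2
v_feed = 10.248 / 5.93957361 = 1.725376 mm/s


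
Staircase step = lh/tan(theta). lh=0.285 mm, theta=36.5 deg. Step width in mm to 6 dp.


step = 0.285 / tan(36.5) = 0.385155 mm


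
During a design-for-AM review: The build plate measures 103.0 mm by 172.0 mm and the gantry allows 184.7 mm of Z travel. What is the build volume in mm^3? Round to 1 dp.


V = 103.0 * 172.0 * 184.7 = 3272145.2 mm^3


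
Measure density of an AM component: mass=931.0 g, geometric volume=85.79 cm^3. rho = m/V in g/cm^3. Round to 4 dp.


rho = 931.0 / 85.79 = 10.8521 g/cm^3


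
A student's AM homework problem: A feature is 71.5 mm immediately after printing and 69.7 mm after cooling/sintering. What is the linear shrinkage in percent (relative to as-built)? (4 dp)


Shrinkage = ((71.5-69.7)/71.5)*100 = 2.5175 %


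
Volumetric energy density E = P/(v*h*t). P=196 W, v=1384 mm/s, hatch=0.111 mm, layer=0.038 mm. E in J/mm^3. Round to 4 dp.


E = 196 / (1384*0.111*0.038) = 33.5748 J/mm^3


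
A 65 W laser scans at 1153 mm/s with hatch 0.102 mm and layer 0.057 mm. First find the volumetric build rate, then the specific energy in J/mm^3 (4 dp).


Build rate = 1153 * 0.102 * 0.057 = 6.703542 mm^3/s
SE = 65 / 6.703542 = 9.6964 J/mm^3


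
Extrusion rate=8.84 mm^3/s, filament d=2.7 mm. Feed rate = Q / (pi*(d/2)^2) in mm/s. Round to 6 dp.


A = pi*(2.7/2)^2 = 5.725553
v = 8.84 / 5.725553 = 1.543956 mm/s


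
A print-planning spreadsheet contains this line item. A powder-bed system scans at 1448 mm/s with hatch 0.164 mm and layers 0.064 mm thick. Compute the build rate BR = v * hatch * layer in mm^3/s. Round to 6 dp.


Rate = 1448 * 0.164 * 0.064 = 15.198208 mm^3/s


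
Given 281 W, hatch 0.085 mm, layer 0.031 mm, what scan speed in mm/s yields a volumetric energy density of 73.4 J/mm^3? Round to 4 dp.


v = 281 / (73.4*0.085*0.031) = 1452.8796 mm/s


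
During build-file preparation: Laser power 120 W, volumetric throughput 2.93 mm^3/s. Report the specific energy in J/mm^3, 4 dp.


SE = 120 / 2.93 = 40.9556 J/mm^3


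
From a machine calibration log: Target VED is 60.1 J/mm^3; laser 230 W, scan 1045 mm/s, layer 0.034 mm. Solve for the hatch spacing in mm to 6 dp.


h = 230 / (60.1*1045*0.034) = 0.107711 mm


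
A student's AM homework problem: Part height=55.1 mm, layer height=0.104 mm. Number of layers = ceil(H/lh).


Layers = ceil(55.1/0.104) = 530


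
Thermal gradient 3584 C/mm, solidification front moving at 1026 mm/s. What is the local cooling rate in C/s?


CR = 3584 * 1026 = 3677184 C/s


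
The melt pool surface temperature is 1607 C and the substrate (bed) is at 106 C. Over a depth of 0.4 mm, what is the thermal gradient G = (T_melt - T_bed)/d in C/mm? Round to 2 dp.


G = (1607-106)/0.4 = 3752.5 C/mm


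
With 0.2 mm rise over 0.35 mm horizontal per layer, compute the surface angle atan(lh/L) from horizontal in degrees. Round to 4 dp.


angle = atan(0.2/0.35) = 29.7449 degrees


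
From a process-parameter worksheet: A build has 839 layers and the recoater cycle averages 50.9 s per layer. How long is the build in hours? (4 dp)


t = 839 * 50.9 / 3600 = 11.8625 hrs


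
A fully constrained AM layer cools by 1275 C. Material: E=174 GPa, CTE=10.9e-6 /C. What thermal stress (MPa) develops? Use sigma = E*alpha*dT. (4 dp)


sigma = 174*1000 * 10.9e-6 * 1275 = 2418.165 MPa


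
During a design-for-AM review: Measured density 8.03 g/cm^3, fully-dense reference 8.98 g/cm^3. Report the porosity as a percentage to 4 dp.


Porosity = (1-8.03/8.98)*100 = 10.5791 %


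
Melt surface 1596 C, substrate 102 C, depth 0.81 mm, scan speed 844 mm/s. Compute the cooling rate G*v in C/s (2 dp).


G = (1596-102)/0.81 = 1844.44444444 C/mm
CR = 1844.44444444 * 844 = 1556711.11 C/s


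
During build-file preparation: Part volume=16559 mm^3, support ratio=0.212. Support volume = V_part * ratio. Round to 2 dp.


V_support = 16559 * 0.212 = 3510.51 mm^3


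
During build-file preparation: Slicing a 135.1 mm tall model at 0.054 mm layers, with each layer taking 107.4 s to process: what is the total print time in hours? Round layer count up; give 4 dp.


Layers = ceil(135.1/0.054) = 2502
t = 2502 * 107.4 / 3600 = 74.643 hrs


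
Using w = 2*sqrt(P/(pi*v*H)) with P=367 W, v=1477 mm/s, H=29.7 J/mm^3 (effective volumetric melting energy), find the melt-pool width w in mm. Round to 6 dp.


w = 2*sqrt(367/(pi*1477*29.7)) = 0.103209 mm


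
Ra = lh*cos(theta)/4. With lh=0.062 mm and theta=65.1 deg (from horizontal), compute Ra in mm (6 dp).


Ra = 0.062 * cos(65.1) / 4 = 0.006526 mm


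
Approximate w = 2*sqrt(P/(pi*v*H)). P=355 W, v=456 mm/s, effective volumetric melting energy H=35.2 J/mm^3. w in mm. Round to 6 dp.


w = 2*sqrt(355/(pi*456*35.2)) = 0.167809 mm


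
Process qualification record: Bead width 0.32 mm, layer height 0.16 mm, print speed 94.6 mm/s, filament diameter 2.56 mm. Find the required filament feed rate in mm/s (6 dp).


Q = 0.32 * 0.16 * 94.6 = 4.84352 mm^3/s
A_fil = pi*(2.56/2)^2 = 5.1471854 mm^2
v_feed = 4.84352 / 5.1471854 = 0.941004 mm/s


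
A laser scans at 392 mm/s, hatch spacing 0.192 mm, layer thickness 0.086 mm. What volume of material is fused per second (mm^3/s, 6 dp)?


Rate = 392 * 0.192 * 0.086 = 6.472704 mm^3/s


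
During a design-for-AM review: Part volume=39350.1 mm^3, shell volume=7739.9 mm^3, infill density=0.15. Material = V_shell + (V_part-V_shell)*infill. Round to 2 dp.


V_infill = (39350.1 - 7739.9) * 0.15 = 4741.53
V_total = 7739.9 + 4741.53 = 12481.43 mm^3


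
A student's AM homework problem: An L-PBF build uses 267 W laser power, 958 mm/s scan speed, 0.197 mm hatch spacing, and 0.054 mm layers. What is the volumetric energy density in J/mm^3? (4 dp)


E = 267 / (958*0.197*0.054) = 26.1991 J/mm^3


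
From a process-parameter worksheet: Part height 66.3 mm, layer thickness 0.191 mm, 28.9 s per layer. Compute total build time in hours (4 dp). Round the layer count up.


Layers = ceil(66.3/0.191) = 348
t = 348 * 28.9 / 3600 = 2.7937 hrs


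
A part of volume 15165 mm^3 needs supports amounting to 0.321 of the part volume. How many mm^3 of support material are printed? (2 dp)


V_support = 15165 * 0.321 = 4867.97 mm^3


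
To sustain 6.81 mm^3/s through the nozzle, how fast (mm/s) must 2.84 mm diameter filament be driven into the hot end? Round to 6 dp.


A = pi*(2.84/2)^2 = 6.334707
v = 6.81 / 6.334707 = 1.07503 mm/s


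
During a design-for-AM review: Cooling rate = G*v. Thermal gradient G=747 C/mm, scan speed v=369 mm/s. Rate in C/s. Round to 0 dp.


CR = 747 * 369 = 275643 C/s


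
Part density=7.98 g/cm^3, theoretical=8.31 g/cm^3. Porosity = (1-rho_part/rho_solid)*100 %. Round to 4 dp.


Porosity = (1-7.98/8.31)*100 = 3.9711 %


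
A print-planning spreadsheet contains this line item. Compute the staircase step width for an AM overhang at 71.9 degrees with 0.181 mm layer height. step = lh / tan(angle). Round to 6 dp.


step = 0.181 / tan(71.9) = 0.05916 mm


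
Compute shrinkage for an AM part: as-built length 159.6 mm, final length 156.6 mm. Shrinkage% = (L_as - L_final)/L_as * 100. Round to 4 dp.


Shrinkage = ((159.6-156.6)/159.6)*100 = 1.8797 %


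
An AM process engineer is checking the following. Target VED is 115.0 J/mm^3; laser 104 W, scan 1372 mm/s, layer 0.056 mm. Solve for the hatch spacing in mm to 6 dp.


h = 104 / (115.0*1372*0.056) = 0.01177 mm


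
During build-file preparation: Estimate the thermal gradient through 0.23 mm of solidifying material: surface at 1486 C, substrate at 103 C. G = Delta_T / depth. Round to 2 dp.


G = (1486-103)/0.23 = 6013.04 C/mm


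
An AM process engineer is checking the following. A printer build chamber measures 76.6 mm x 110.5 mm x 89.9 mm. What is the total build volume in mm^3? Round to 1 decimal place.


V = 76.6 * 110.5 * 89.9 = 760940.6 mm^3


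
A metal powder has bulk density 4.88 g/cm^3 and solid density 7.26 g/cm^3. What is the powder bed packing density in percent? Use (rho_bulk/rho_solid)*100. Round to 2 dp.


Packing = (4.88/7.26)*100 = 67.22 %


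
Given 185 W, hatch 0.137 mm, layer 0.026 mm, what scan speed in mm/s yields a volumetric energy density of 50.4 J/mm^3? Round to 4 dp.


v = 185 / (50.4*0.137*0.026) = 1030.4983 mm/s


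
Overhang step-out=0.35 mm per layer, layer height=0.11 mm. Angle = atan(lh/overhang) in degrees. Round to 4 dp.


angle = atan(0.11/0.35) = 17.4472 degrees


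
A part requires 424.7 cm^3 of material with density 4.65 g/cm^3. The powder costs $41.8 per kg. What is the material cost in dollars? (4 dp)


Mass = 424.7*4.65/1000 = 1.974855 kg
Cost = 1.974855 * 41.8 = 82.5489 $


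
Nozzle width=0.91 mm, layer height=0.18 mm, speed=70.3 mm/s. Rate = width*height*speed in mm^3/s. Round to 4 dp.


Rate = 0.91 * 0.18 * 70.3 = 11.5151 mm^3/s


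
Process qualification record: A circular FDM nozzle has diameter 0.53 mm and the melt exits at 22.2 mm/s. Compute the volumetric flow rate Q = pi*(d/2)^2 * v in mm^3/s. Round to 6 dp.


A = pi*(0.53/2)^2 = 0.22061834 mm^2
Q = 0.22061834 * 22.2 = 4.897727 mm^3/s


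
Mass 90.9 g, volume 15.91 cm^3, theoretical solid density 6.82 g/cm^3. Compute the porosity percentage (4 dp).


rho_part = 90.9 / 15.91 = 5.71338781 g/cm^3
Porosity = (1 - 5.71338781/6.82)*100 = 16.226 %


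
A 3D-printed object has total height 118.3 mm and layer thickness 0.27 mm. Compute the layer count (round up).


Layers = ceil(118.3/0.27) = 439


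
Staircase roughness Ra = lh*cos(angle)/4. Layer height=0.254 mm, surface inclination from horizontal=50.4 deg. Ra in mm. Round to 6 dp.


Ra = 0.254 * cos(50.4) / 4 = 0.040476 mm


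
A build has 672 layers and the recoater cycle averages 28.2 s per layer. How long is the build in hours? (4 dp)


t = 672 * 28.2 / 3600 = 5.264 hrs


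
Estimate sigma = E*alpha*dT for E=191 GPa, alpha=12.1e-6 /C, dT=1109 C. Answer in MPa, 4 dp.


sigma = 191*1000 * 12.1e-6 * 1109 = 2563.0099 MPa


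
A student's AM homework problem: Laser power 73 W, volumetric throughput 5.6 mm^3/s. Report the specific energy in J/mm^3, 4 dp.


SE = 73 / 5.6 = 13.0357 J/mm^3


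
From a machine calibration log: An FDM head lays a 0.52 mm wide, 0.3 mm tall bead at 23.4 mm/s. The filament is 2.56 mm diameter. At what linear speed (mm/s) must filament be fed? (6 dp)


Q = 0.52 * 0.3 * 23.4 = 3.6504 mm^3/s
A_fil = pi*(2.56/2)^2 = 5.1471854 mm^2
v_feed = 3.6504 / 5.1471854 = 0.709203 mm/s


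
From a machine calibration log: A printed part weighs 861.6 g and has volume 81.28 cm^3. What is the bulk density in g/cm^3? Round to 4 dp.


rho = 861.6 / 81.28 = 10.6004 g/cm^3


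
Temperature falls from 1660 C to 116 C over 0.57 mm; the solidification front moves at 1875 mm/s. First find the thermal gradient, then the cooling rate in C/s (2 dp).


G = (1660-116)/0.57 = 2708.77192982 C/mm
CR = 2708.77192982 * 1875 = 5078947.37 C/s


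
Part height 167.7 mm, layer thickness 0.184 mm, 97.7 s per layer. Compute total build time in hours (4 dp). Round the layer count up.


Layers = ceil(167.7/0.184) = 912
t = 912 * 97.7 / 3600 = 24.7507 hrs


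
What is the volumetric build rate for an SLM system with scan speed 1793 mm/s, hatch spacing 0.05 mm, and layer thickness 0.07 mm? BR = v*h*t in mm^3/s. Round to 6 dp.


Rate = 1793 * 0.05 * 0.07 = 6.2755 mm^3/s


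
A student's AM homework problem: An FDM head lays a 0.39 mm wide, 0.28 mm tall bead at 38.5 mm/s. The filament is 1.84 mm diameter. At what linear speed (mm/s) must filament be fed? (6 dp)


Q = 0.39 * 0.28 * 38.5 = 4.2042 mm^3/s
A_fil = pi*(1.84/2)^2 = 2.65904402 mm^2
v_feed = 4.2042 / 2.65904402 = 1.581095 mm/s


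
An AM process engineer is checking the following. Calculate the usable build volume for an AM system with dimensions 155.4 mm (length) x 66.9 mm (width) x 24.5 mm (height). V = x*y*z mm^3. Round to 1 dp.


V = 155.4 * 66.9 * 24.5 = 254708.4 mm^3


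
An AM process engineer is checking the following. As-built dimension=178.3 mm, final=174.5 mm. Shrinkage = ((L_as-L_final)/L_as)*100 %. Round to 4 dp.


Shrinkage = ((178.3-174.5)/178.3)*100 = 2.1312 %


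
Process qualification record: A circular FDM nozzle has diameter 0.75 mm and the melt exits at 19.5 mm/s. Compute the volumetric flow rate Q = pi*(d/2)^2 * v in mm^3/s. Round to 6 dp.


A = pi*(0.75/2)^2 = 0.44178647 mm^2
Q = 0.44178647 * 19.5 = 8.614836 mm^3/s


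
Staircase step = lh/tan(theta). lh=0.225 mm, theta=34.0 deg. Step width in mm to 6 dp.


step = 0.225 / tan(34.0) = 0.333576 mm


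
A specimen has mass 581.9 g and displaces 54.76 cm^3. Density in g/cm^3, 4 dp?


rho = 581.9 / 54.76 = 10.6264 g/cm^3


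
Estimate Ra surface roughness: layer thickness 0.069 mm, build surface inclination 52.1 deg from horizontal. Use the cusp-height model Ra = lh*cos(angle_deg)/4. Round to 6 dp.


Ra = 0.069 * cos(52.1) / 4 = 0.010596 mm


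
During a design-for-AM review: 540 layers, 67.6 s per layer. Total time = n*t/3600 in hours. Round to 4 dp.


t = 540 * 67.6 / 3600 = 10.14 hrs


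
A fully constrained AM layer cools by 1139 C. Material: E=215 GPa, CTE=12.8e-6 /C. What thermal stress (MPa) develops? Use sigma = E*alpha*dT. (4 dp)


sigma = 215*1000 * 12.8e-6 * 1139 = 3134.528 MPa


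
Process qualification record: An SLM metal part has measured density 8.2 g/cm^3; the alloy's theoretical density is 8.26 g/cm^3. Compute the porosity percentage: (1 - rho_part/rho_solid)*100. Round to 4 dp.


Porosity = (1-8.2/8.26)*100 = 0.7264 %


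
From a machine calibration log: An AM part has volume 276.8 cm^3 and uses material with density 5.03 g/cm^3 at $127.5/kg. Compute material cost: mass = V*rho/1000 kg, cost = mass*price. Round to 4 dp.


Mass = 276.8*5.03/1000 = 1.392304 kg
Cost = 1.392304 * 127.5 = 177.5188 $


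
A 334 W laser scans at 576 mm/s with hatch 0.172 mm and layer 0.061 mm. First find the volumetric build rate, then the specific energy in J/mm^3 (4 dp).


Build rate = 576 * 0.172 * 0.061 = 6.043392 mm^3/s
SE = 334 / 6.043392 = 55.267 J/mm^3


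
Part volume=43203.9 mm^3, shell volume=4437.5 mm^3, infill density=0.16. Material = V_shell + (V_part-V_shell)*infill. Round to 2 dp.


V_infill = (43203.9 - 4437.5) * 0.16 = 6202.62
V_total = 4437.5 + 6202.62 = 10640.12 mm^3


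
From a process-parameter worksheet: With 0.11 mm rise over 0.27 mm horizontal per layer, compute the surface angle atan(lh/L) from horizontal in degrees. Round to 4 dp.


angle = atan(0.11/0.27) = 22.1663 degrees


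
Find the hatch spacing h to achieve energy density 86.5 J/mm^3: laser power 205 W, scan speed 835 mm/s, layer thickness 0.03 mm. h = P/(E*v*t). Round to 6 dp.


h = 205 / (86.5*835*0.03) = 0.094608 mm


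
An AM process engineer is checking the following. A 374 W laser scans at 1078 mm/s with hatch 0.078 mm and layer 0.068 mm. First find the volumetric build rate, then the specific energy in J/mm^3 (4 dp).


Build rate = 1078 * 0.078 * 0.068 = 5.717712 mm^3/s
SE = 374 / 5.717712 = 65.4108 J/mm^3


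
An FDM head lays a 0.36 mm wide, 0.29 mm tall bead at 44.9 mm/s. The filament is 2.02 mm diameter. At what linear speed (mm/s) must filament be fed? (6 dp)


Q = 0.36 * 0.29 * 44.9 = 4.68756 mm^3/s
A_fil = pi*(2.02/2)^2 = 3.20473867 mm^2
v_feed = 4.68756 / 3.20473867 = 1.462696 mm/s


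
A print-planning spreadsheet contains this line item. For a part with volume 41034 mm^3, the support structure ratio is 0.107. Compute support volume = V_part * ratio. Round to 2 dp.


V_support = 41034 * 0.107 = 4390.64 mm^3


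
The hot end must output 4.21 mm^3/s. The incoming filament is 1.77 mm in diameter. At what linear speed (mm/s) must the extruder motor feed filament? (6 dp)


A = pi*(1.77/2)^2 = 2.460574
v = 4.21 / 2.460574 = 1.710983 mm/s


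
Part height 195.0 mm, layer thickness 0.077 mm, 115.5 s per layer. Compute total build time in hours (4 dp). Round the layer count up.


Layers = ceil(195.0/0.077) = 2533
t = 2533 * 115.5 / 3600 = 81.2671 hrs


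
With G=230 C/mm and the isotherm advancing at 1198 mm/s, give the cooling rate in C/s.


CR = 230 * 1198 = 275540 C/s


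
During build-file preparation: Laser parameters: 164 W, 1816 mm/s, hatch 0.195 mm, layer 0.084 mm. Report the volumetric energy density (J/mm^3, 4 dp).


E = 164 / (1816*0.195*0.084) = 5.5133 J/mm^3


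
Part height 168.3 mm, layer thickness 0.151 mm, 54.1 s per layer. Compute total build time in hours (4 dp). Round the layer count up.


Layers = ceil(168.3/0.151) = 1115
t = 1115 * 54.1 / 3600 = 16.756 hrs


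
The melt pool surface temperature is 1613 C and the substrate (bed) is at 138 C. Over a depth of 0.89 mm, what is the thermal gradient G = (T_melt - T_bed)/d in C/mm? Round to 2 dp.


G = (1613-138)/0.89 = 1657.3 C/mm


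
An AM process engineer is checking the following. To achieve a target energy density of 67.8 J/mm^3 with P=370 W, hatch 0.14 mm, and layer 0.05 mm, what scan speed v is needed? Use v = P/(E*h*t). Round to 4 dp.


v = 370 / (67.8*0.14*0.05) = 779.6039 mm/s


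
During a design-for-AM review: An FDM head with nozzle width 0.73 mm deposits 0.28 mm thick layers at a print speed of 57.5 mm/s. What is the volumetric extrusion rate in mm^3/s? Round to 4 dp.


Rate = 0.73 * 0.28 * 57.5 = 11.753 mm^3/s


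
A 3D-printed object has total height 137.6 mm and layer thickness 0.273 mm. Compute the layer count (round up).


Layers = ceil(137.6/0.273) = 505


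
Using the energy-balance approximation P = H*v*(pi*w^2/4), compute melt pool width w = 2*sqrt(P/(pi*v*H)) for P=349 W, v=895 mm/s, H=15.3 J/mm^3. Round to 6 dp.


w = 2*sqrt(349/(pi*895*15.3)) = 0.18014 mm


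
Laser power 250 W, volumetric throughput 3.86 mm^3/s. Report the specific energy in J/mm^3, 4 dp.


SE = 250 / 3.86 = 64.7668 J/mm^3


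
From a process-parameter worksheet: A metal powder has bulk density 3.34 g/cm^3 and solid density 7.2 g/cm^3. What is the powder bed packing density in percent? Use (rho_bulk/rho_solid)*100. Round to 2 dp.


Packing = (3.34/7.2)*100 = 46.39 %


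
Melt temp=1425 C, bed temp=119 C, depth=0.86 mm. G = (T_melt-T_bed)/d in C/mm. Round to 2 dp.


G = (1425-119)/0.86 = 1518.6 C/mm


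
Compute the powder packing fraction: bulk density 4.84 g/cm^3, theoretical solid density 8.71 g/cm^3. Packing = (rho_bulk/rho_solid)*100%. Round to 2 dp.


Packing = (4.84/8.71)*100 = 55.57 %


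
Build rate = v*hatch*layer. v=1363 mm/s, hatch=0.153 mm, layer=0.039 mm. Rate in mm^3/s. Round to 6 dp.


Rate = 1363 * 0.153 * 0.039 = 8.133021 mm^3/s


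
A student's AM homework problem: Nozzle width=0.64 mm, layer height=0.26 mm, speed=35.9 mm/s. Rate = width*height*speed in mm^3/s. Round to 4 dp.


Rate = 0.64 * 0.26 * 35.9 = 5.9738 mm^3/s


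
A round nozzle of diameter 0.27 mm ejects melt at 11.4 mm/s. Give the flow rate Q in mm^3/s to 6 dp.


A = pi*(0.27/2)^2 = 0.05725553 mm^2
Q = 0.05725553 * 11.4 = 0.652713 mm^3/s


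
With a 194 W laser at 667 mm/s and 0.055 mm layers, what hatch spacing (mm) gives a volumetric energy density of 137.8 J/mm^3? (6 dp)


h = 194 / (137.8*667*0.055) = 0.038376 mm


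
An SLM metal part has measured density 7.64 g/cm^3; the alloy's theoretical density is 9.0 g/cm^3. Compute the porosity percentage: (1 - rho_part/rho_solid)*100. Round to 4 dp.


Porosity = (1-7.64/9.0)*100 = 15.1111 %


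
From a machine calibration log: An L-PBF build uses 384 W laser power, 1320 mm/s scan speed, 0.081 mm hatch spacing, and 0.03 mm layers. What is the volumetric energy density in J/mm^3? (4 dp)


E = 384 / (1320*0.081*0.03) = 119.7157 J/mm^3


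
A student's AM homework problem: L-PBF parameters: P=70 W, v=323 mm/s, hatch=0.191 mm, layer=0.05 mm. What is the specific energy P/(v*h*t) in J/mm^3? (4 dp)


Build rate = 323 * 0.191 * 0.05 = 3.08465 mm^3/s
SE = 70 / 3.08465 = 22.693 J/mm^3


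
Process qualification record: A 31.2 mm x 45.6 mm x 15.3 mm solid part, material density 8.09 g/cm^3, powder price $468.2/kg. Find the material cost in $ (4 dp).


V = 31.2 * 45.6 * 15.3 = 21767.616 mm^3 = 21.767616 cm^3
Mass = 21.767616 * 8.09 / 1000 = 0.17610001 kg
Cost = 0.17610001 * 468.2 = 82.45 $


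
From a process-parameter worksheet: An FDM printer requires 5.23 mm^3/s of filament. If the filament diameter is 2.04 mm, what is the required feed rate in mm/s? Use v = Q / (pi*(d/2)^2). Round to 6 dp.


A = pi*(2.04/2)^2 = 3.268513
v = 5.23 / 3.268513 = 1.600116 mm/s


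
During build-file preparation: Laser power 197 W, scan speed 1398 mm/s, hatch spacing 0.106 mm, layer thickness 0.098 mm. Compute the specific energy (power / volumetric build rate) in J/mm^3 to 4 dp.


Build rate = 1398 * 0.106 * 0.098 = 14.522424 mm^3/s
SE = 197 / 14.522424 = 13.5652 J/mm^3


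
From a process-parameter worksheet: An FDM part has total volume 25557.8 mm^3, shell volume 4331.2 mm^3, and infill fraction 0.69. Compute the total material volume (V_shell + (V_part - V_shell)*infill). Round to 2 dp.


V_infill = (25557.8 - 4331.2) * 0.69 = 14646.35
V_total = 4331.2 + 14646.35 = 18977.55 mm^3


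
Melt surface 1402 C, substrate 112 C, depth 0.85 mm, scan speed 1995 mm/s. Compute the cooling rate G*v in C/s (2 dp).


G = (1402-112)/0.85 = 1517.64705882 C/mm
CR = 1517.64705882 * 1995 = 3027705.88 C/s


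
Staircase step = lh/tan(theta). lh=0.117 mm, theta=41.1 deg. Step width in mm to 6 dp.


step = 0.117 / tan(41.1) = 0.13412 mm


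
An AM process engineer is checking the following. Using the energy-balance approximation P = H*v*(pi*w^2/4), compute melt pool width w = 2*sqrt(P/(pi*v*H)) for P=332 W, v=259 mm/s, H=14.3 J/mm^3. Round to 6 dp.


w = 2*sqrt(332/(pi*259*14.3)) = 0.337836 mm


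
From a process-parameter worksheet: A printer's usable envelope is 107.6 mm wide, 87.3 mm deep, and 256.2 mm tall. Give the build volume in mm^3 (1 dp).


V = 107.6 * 87.3 * 256.2 = 2406609.6 mm^3


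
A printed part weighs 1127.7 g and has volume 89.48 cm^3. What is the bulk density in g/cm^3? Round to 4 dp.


rho = 1127.7 / 89.48 = 12.6028 g/cm^3


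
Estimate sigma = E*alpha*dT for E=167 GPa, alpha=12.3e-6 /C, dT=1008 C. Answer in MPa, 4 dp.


sigma = 167*1000 * 12.3e-6 * 1008 = 2070.5328 MPa


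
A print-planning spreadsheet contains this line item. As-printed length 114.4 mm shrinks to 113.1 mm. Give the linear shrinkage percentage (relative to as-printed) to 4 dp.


Shrinkage = ((114.4-113.1)/114.4)*100 = 1.1364 %


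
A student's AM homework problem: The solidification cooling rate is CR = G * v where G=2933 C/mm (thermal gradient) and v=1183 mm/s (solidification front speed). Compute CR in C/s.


CR = 2933 * 1183 = 3469739 C/s


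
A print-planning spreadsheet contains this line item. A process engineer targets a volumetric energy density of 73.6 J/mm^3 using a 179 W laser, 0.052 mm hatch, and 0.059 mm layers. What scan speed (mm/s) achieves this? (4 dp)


v = 179 / (73.6*0.052*0.059) = 792.7201 mm/s
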